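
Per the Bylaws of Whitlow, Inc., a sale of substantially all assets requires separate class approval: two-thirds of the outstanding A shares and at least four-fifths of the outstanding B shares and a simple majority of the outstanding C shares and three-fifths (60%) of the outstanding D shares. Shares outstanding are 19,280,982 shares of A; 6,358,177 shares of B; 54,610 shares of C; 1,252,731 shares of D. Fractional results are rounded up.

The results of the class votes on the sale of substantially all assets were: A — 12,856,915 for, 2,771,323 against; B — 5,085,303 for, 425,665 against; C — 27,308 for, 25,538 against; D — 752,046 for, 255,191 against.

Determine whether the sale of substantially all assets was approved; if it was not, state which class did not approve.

A: 2/3 of 19280982 = 12853988; 12,853,988 required, 12,856,915 in favor — approved.
B: 4/5 of 6358177 = 5086541.60, rounded up to 5086542; 5,086,542 required, 5,085,303 in favor — not approved.
C: a majority of 54610 is 27306; 27,306 required, 27,308 in favor — approved.
D: 3/5 of 1252731 = 751638.60, rounded up to 751639; 751,639 required, 752,046 in favor — approved.

Not approved — the B shares did not give the required vote.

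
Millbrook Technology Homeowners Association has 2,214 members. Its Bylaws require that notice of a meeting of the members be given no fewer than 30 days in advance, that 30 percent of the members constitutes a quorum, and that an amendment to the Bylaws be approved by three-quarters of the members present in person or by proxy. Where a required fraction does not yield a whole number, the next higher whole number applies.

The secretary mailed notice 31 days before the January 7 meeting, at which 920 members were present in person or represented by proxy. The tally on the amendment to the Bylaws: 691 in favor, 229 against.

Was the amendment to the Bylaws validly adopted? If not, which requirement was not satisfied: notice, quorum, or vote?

Notice: 31 days given; 30 required. Satisfied.
Quorum: 30% of 2,214 = 664.20, rounded up to 665; 920 present. Satisfied.
Vote: requires three-fourths of those present (920); 3/4 of 920 = 690, so 690 needed; 691 in favor. Satisfied.

Valid — all requirements satisfied.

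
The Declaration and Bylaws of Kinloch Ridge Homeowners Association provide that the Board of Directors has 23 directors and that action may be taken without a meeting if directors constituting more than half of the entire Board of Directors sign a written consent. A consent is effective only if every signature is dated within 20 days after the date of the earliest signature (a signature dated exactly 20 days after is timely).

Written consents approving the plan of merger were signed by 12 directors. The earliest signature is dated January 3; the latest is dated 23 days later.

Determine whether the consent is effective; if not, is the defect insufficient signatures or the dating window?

Signatures required: more than half of 23 — a majority of 23 is 12, so 12 needed; 12 signed. Sufficient.
Dating window: the latest signature is 23 days after the earliest; the limit is 20 days. Outside the window.

Not effective — dating-window requirement not satisfied.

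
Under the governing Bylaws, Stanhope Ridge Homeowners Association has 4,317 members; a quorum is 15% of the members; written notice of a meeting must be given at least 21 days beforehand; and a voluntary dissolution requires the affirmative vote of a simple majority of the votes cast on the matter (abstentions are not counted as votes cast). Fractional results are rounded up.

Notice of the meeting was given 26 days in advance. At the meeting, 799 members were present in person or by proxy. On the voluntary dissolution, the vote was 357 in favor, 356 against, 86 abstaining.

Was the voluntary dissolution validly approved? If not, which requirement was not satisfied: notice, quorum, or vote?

Notice: 26 days given; 21 required. Satisfied.
Quorum: 15% of 4,317 = 647.55, rounded up to 648; 799 present. Satisfied.
Vote: requires a majority of the votes cast (799 − 86 abstaining = 713); a majority of 713 is 357, so 357 needed; 357 in favor. Satisfied.

Valid — all requirements satisfied.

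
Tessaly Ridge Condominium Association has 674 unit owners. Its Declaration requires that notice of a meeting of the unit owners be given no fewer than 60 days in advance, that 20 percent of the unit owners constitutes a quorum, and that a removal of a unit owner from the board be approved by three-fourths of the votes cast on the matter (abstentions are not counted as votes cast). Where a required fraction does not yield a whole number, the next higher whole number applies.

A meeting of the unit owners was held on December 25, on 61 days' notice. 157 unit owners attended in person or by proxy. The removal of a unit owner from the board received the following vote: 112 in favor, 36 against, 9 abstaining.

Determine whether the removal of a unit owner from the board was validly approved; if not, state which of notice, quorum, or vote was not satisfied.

Valid — all requirements satisfied.

Notice: 61 days given; 60 required. Satisfied.
Quorum: 20% of 674 = 134.80, rounded up to 135; 157 present. Satisfied.
Vote: requires three-fourths of the votes cast (157 − 9 abstaining = 148); 3/4 of 148 = 111, so 111 needed; 112 in favor. Satisfied.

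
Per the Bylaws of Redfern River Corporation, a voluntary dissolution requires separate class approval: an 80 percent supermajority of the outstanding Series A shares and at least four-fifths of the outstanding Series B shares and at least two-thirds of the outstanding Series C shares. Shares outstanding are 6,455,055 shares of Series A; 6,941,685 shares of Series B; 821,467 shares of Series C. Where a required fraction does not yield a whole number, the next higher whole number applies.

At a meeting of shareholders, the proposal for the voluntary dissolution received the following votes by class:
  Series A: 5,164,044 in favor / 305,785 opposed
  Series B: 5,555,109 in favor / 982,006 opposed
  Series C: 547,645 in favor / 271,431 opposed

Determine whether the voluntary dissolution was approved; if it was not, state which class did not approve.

Series A: 4/5 of 6455055 = 5164044; 5,164,044 required, 5,164,044 in favor — approved.
Series B: 4/5 of 6941685 = 5553348; 5,553,348 required, 5,555,109 in favor — approved.
Series C: 2/3 of 821467 = 547644.67, rounded up to 547645; 547,645 required, 547,645 in favor — approved.

Approved — every class gave the required vote.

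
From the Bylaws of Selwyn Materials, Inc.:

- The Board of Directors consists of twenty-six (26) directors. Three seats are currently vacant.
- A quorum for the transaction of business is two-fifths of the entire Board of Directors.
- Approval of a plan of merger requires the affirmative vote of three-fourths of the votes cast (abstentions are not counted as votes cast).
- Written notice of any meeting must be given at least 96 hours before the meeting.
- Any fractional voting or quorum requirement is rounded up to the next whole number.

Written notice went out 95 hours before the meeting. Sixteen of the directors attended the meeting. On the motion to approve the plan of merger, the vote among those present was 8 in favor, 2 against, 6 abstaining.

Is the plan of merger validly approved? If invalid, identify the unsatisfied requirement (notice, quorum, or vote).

Invalid — notice requirement not satisfied.

Notice: 95 hours given; 96 required (95 < 96). Not satisfied.
Quorum: 16 present; quorum is 11. Satisfied.
Vote: the plan of merger requires three-fourths of the votes cast (16 present − 6 abstaining = 10). 3/4 of 10 = 7.50, rounded up to 8, so 8 affirmative votes are needed; 8 voted in favor. Satisfied.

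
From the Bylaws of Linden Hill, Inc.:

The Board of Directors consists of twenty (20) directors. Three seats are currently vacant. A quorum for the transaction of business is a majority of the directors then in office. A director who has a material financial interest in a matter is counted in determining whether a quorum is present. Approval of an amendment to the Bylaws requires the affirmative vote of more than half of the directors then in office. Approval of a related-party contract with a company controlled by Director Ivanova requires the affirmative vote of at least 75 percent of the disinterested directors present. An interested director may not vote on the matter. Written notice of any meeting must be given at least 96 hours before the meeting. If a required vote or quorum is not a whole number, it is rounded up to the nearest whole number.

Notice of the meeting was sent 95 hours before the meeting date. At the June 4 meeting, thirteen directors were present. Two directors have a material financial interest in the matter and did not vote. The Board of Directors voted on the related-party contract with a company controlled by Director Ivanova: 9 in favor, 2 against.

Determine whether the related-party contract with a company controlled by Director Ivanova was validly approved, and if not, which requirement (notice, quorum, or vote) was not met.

Notice: 95 hours given; 96 required (95 < 96). Not satisfied.
Quorum: 13 present (interested directors count toward quorum); quorum is 9. Satisfied.
Vote: the related-party contract with a company controlled by Director Ivanova requires three-fourths of the disinterested directors present (13 − 2 = 11). 3/4 of 11 = 8.25, rounded up to 9, so 9 affirmative votes are needed; 9 voted in favor. Satisfied.

Invalid — notice requirement not satisfied.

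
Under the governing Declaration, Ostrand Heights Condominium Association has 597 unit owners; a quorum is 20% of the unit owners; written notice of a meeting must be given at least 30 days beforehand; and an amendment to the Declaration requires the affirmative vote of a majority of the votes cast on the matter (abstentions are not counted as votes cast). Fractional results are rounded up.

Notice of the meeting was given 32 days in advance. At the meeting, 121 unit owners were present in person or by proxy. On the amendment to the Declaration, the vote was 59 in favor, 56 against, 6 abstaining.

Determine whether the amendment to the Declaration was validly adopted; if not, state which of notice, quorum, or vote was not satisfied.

Notice: 32 days given; 30 required. Satisfied.
Quorum: 20% of 597 = 119.40, rounded up to 120; 121 present. Satisfied.
Vote: requires a majority of the votes cast (121 − 6 abstaining = 115); a majority of 115 is 58, so 58 needed; 59 in favor. Satisfied.

Valid — all requirements satisfied.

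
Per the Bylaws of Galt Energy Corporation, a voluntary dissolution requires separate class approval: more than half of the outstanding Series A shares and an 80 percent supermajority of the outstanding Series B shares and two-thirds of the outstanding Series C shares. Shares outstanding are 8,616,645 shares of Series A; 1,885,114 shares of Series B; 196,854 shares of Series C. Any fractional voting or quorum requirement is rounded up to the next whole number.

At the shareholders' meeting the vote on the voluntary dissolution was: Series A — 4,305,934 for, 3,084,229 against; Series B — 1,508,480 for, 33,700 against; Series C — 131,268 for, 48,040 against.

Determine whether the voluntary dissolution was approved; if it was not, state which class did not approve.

Not approved — the Series A shares did not give the required vote.

Series A: a majority of 8616645 is 4308323; 4,308,323 required, 4,305,934 in favor — not approved.
Series B: 4/5 of 1885114 = 1508091.20, rounded up to 1508092; 1,508,092 required, 1,508,480 in favor — approved.
Series C: 2/3 of 196854 = 131236; 131,236 required, 131,268 in favor — approved.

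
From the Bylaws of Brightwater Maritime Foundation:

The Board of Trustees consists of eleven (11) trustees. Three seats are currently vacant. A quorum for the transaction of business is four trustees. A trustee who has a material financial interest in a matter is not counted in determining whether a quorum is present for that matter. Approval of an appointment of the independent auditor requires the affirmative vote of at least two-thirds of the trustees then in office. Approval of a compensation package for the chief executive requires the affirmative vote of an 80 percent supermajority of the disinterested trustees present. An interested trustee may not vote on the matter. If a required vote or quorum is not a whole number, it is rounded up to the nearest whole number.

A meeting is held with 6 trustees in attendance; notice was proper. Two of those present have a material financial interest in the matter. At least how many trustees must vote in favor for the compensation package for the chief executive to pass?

4

The compensation package for the chief executive requires four-fifths of the disinterested trustees present (6 − 2 = 4).
4/5 of 4 = 3.20, rounded up to 4.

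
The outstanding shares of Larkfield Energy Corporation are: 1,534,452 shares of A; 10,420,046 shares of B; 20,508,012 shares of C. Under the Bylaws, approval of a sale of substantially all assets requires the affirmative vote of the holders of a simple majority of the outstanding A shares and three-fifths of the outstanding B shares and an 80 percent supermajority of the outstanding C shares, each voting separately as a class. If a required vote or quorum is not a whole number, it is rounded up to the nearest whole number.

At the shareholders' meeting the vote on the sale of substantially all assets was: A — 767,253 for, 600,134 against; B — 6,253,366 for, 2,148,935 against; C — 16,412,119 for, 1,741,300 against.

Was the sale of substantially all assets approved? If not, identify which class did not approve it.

A: a majority of 1534452 is 767227; 767,227 required, 767,253 in favor — approved.
B: 3/5 of 10420046 = 6252027.60, rounded up to 6252028; 6,252,028 required, 6,253,366 in favor — approved.
C: 4/5 of 20508012 = 16406409.60, rounded up to 16406410; 16,406,410 required, 16,412,119 in favor — approved.

Approved — every class gave the required vote.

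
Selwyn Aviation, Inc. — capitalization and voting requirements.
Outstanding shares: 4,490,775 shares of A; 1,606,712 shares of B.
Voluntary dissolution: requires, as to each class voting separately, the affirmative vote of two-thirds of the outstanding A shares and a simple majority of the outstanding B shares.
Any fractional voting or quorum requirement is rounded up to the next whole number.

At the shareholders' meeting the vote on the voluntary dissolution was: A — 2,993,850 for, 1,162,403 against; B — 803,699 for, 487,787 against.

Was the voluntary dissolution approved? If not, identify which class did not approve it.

A: 2/3 of 4490775 = 2993850; 2,993,850 required, 2,993,850 in favor — approved.
B: a majority of 1606712 is 803357; 803,357 required, 803,699 in favor — approved.

Approved — every class gave the required vote.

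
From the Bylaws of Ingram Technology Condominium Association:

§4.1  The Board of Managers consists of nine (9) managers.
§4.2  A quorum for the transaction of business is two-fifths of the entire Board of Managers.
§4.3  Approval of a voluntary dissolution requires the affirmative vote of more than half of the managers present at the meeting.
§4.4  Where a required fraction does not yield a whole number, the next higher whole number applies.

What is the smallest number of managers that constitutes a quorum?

4

2/5 of 9 = 3.60, rounded up to 4.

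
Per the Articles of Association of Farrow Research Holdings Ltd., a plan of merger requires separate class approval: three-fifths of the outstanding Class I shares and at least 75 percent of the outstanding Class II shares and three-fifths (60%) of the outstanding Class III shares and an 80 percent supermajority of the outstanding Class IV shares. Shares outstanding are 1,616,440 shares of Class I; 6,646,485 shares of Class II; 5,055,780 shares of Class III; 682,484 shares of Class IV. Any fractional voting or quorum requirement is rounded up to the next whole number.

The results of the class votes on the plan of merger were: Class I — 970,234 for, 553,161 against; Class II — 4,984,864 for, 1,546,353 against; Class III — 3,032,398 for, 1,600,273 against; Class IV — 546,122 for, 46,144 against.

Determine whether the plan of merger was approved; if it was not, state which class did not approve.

Class I: 3/5 of 1616440 = 969864; 969,864 required, 970,234 in favor — approved.
Class II: 3/4 of 6646485 = 4984863.75, rounded up to 4984864; 4,984,864 required, 4,984,864 in favor — approved.
Class III: 3/5 of 5055780 = 3033468; 3,033,468 required, 3,032,398 in favor — not approved.
Class IV: 4/5 of 682484 = 545987.20, rounded up to 545988; 545,988 required, 546,122 in favor — approved.

Not approved — the Class III shares did not give the required vote.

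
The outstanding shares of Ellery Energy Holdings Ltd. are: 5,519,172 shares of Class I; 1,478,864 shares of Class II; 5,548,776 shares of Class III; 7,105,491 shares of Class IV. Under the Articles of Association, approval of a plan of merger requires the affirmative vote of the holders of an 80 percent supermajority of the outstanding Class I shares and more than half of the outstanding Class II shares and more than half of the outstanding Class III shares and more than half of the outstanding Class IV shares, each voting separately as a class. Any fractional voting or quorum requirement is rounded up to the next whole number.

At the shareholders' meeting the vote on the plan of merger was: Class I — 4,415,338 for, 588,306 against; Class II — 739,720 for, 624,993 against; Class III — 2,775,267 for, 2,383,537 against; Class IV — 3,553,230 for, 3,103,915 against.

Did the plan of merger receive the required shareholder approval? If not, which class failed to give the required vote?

Approved — every class gave the required vote.

Class I: 4/5 of 5519172 = 4415337.60, rounded up to 4415338; 4,415,338 required, 4,415,338 in favor — approved.
Class II: a majority of 1478864 is 739433; 739,433 required, 739,720 in favor — approved.
Class III: a majority of 5548776 is 2774389; 2,774,389 required, 2,775,267 in favor — approved.
Class IV: a majority of 7105491 is 3552746; 3,552,746 required, 3,553,230 in favor — approved.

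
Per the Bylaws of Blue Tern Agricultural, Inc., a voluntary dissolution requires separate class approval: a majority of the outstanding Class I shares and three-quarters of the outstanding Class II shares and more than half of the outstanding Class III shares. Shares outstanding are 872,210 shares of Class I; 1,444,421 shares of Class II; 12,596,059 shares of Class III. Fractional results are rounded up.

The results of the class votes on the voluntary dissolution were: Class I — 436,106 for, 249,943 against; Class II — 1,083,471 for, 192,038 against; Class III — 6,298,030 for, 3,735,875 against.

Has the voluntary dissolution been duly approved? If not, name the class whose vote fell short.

Approved — every class gave the required vote.

Class I: a majority of 872210 is 436106; 436,106 required, 436,106 in favor — approved.
Class II: 3/4 of 1444421 = 1083315.75, rounded up to 1083316; 1,083,316 required, 1,083,471 in favor — approved.
Class III: a majority of 12596059 is 6298030; 6,298,030 required, 6,298,030 in favor — approved.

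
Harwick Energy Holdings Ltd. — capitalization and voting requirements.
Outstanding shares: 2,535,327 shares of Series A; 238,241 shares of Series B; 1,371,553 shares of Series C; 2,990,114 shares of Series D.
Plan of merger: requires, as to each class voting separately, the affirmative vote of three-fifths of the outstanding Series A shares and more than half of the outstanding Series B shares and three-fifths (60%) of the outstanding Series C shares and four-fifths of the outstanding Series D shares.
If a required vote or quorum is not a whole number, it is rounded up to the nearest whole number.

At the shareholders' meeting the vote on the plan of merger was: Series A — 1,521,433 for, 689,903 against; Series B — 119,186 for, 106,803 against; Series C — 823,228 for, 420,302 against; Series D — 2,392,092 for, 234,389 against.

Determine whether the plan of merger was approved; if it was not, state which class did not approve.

Approved — every class gave the required vote.

Series A: 3/5 of 2535327 = 1521196.20, rounded up to 1521197; 1,521,197 required, 1,521,433 in favor — approved.
Series B: a majority of 238241 is 119121; 119,121 required, 119,186 in favor — approved.
Series C: 3/5 of 1371553 = 822931.80, rounded up to 822932; 822,932 required, 823,228 in favor — approved.
Series D: 4/5 of 2990114 = 2392091.20, rounded up to 2392092; 2,392,092 required, 2,392,092 in favor — approved.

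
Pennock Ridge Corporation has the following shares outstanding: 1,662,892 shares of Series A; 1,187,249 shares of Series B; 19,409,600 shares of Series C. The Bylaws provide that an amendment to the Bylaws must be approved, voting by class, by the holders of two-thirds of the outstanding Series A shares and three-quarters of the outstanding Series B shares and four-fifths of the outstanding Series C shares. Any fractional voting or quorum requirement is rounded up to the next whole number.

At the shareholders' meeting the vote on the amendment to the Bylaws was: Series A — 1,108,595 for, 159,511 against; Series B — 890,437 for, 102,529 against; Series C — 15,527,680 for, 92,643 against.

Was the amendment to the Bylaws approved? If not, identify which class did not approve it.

Series A: 2/3 of 1662892 = 1108594.67, rounded up to 1108595; 1,108,595 required, 1,108,595 in favor — approved.
Series B: 3/4 of 1187249 = 890436.75, rounded up to 890437; 890,437 required, 890,437 in favor — approved.
Series C: 4/5 of 19409600 = 15527680; 15,527,680 required, 15,527,680 in favor — approved.

Approved — every class gave the required vote.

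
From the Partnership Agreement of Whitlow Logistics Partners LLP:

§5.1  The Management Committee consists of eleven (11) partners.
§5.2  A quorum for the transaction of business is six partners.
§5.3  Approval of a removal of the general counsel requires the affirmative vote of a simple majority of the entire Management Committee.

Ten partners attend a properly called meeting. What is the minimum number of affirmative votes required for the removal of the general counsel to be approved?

6

The removal of the general counsel requires a majority of the entire Management Committee (11).
A majority of 11 is 6.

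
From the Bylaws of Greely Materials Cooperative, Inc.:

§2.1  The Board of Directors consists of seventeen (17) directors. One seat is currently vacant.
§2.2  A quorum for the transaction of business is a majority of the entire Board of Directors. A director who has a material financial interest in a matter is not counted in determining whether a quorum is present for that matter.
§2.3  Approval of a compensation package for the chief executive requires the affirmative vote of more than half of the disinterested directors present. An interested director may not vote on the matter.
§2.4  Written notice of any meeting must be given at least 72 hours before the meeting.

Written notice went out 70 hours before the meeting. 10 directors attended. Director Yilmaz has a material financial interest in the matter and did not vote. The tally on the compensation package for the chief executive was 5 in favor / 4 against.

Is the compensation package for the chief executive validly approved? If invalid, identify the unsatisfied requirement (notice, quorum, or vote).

Notice: 70 hours given; 72 required (70 < 72). Not satisfied.
Quorum: 10 present, but the 1 interested director does not count, leaving 9. Quorum is 9. Satisfied.
Vote: the compensation package for the chief executive requires a majority of the disinterested directors present (10 − 1 = 9). A majority of 9 is 5, so 5 affirmative votes are needed; 5 voted in favor. Satisfied.

Invalid — notice requirement not satisfied.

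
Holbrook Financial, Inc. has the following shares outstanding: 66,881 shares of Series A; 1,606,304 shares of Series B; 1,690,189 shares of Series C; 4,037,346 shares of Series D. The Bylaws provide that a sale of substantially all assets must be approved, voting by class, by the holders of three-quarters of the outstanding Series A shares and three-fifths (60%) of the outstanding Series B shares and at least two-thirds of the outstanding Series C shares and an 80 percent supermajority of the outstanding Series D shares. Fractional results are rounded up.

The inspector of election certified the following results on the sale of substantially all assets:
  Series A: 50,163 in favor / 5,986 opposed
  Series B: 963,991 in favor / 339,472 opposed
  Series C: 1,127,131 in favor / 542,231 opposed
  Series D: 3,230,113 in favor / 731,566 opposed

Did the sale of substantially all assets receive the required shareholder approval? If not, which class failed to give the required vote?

Series A: 3/4 of 66881 = 50160.75, rounded up to 50161; 50,161 required, 50,163 in favor — approved.
Series B: 3/5 of 1606304 = 963782.40, rounded up to 963783; 963,783 required, 963,991 in favor — approved.
Series C: 2/3 of 1690189 = 1126792.67, rounded up to 1126793; 1,126,793 required, 1,127,131 in favor — approved.
Series D: 4/5 of 4037346 = 3229876.80, rounded up to 3229877; 3,229,877 required, 3,230,113 in favor — approved.

Approved — every class gave the required vote.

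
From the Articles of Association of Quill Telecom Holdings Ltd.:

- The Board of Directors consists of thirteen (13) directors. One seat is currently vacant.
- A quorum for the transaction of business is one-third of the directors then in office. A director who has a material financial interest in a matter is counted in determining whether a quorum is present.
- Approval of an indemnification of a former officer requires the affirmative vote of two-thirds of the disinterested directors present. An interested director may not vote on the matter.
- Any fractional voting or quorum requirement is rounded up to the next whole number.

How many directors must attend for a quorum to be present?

4

1/3 of 12 = 4.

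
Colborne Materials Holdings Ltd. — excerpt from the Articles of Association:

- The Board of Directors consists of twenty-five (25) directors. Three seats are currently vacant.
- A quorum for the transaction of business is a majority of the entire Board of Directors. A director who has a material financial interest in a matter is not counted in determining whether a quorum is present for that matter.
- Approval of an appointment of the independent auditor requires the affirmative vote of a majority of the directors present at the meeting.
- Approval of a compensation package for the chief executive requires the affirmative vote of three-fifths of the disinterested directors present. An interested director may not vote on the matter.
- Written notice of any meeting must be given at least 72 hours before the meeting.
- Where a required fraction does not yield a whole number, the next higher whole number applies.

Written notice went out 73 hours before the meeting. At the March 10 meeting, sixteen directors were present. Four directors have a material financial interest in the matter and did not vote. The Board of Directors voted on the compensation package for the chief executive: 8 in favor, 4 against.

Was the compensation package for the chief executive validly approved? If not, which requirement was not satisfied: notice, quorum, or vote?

Notice: 73 hours given; 72 required (73 ≥ 72). Satisfied.
Quorum: 16 present, but the 4 interested directors do not count, leaving 12. Quorum is 13. Not satisfied.
Vote: the compensation package for the chief executive requires three-fifths of the disinterested directors present (16 − 4 = 12). 3/5 of 12 = 7.20, rounded up to 8, so 8 affirmative votes are needed; 8 voted in favor. Satisfied. (Moot — without a quorum no business can be validly transacted.)

Invalid — quorum requirement not satisfied.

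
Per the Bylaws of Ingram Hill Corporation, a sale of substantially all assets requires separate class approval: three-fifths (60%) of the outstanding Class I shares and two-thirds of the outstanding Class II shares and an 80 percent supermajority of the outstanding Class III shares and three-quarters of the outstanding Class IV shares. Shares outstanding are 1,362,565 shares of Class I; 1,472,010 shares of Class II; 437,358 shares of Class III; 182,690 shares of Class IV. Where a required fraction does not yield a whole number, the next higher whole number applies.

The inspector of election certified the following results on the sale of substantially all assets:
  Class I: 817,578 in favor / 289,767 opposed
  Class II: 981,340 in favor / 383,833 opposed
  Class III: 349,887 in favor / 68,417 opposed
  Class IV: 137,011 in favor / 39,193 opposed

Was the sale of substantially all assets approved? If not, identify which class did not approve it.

Not approved — the Class IV shares did not give the required vote.

Class I: 3/5 of 1362565 = 817539; 817,539 required, 817,578 in favor — approved.
Class II: 2/3 of 1472010 = 981340; 981,340 required, 981,340 in favor — approved.
Class III: 4/5 of 437358 = 349886.40, rounded up to 349887; 349,887 required, 349,887 in favor — approved.
Class IV: 3/4 of 182690 = 137017.50, rounded up to 137018; 137,018 required, 137,011 in favor — not approved.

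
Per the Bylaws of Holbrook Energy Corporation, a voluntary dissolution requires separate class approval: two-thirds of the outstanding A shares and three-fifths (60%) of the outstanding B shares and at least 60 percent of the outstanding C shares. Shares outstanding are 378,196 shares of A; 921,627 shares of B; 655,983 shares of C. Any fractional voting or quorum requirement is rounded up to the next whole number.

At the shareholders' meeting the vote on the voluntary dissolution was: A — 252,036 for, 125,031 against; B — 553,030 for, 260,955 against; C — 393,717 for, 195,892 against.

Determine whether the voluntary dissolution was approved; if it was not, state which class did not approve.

Not approved — the A shares did not give the required vote.

A: 2/3 of 378196 = 252130.67, rounded up to 252131; 252,131 required, 252,036 in favor — not approved.
B: 3/5 of 921627 = 552976.20, rounded up to 552977; 552,977 required, 553,030 in favor — approved.
C: 3/5 of 655983 = 393589.80, rounded up to 393590; 393,590 required, 393,717 in favor — approved.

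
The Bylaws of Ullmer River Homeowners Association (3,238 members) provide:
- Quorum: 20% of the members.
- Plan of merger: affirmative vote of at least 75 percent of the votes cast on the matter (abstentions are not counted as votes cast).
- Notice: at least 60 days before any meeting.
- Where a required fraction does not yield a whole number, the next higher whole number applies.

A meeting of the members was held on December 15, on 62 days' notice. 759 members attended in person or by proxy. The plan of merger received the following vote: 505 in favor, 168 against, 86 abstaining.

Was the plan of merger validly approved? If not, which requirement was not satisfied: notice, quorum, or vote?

Valid — all requirements satisfied.

Notice: 62 days given; 60 required. Satisfied.
Quorum: 20% of 3,238 = 647.60, rounded up to 648; 759 present. Satisfied.
Vote: requires three-fourths of the votes cast (759 − 86 abstaining = 673); 3/4 of 673 = 504.75, rounded up to 505, so 505 needed; 505 in favor. Satisfied.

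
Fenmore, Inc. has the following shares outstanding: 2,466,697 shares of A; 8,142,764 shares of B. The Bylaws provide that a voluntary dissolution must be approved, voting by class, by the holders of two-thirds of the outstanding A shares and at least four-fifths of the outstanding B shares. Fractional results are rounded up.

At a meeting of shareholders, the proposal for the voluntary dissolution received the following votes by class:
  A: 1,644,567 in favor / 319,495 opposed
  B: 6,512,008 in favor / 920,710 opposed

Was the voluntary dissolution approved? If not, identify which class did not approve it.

A: 2/3 of 2466697 = 1644464.67, rounded up to 1644465; 1,644,465 required, 1,644,567 in favor — approved.
B: 4/5 of 8142764 = 6514211.20, rounded up to 6514212; 6,514,212 required, 6,512,008 in favor — not approved.

Not approved — the B shares did not give the required vote.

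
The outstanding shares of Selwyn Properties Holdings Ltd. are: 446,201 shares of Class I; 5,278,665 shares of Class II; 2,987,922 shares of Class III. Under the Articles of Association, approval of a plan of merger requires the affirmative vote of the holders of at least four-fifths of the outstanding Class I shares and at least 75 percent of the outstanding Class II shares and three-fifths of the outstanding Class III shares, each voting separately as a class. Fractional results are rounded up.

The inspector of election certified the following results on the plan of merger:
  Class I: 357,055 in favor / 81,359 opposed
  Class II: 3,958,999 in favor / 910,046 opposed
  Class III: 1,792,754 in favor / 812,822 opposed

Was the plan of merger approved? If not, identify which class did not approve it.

Class I: 4/5 of 446201 = 356960.80, rounded up to 356961; 356,961 required, 357,055 in favor — approved.
Class II: 3/4 of 5278665 = 3958998.75, rounded up to 3958999; 3,958,999 required, 3,958,999 in favor — approved.
Class III: 3/5 of 2987922 = 1792753.20, rounded up to 1792754; 1,792,754 required, 1,792,754 in favor — approved.

Approved — every class gave the required vote.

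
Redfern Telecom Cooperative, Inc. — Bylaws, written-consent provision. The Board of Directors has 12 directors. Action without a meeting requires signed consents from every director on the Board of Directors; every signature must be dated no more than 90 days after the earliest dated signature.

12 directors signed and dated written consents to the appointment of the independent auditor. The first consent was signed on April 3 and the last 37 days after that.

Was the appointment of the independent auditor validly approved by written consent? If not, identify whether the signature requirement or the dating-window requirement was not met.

Effective — both the signature and dating-window requirements are satisfied.

Signatures required: every one of 12 — unanimous means all 12, so 12 needed; 12 signed. Sufficient.
Dating window: the latest signature is 37 days after the earliest; the limit is 90 days. Within the window.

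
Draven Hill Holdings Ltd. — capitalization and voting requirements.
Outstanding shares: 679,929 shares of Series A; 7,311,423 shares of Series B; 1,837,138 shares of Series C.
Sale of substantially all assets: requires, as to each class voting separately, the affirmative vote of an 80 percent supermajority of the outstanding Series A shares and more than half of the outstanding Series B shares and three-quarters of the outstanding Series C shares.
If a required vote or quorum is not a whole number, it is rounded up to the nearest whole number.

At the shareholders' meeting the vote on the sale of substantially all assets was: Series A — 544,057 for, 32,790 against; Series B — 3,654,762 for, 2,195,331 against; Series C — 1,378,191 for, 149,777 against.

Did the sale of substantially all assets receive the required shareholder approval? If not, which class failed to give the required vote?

Not approved — the Series B shares did not give the required vote.

Series A: 4/5 of 679929 = 543943.20, rounded up to 543944; 543,944 required, 544,057 in favor — approved.
Series B: a majority of 7311423 is 3655712; 3,655,712 required, 3,654,762 in favor — not approved.
Series C: 3/4 of 1837138 = 1377853.50, rounded up to 1377854; 1,377,854 required, 1,378,191 in favor — approved.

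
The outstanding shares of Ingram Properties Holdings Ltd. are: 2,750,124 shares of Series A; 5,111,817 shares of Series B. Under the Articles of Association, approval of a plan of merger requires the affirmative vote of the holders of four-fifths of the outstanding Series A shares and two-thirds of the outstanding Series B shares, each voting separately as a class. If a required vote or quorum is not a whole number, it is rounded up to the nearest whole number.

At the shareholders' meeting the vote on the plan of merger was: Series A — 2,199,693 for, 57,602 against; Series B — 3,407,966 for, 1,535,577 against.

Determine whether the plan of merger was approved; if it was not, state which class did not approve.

Series A: 4/5 of 2750124 = 2200099.20, rounded up to 2200100; 2,200,100 required, 2,199,693 in favor — not approved.
Series B: 2/3 of 5111817 = 3407878; 3,407,878 required, 3,407,966 in favor — approved.

Not approved — the Series A shares did not give the required vote.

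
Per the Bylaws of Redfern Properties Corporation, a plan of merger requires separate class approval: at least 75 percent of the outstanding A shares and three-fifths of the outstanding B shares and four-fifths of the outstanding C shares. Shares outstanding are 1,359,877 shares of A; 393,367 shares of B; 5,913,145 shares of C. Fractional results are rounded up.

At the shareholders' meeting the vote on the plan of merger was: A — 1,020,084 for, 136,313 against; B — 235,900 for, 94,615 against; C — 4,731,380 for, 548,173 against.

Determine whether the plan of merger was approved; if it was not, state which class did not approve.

A: 3/4 of 1359877 = 1019907.75, rounded up to 1019908; 1,019,908 required, 1,020,084 in favor — approved.
B: 3/5 of 393367 = 236020.20, rounded up to 236021; 236,021 required, 235,900 in favor — not approved.
C: 4/5 of 5913145 = 4730516; 4,730,516 required, 4,731,380 in favor — approved.

Not approved — the B shares did not give the required vote.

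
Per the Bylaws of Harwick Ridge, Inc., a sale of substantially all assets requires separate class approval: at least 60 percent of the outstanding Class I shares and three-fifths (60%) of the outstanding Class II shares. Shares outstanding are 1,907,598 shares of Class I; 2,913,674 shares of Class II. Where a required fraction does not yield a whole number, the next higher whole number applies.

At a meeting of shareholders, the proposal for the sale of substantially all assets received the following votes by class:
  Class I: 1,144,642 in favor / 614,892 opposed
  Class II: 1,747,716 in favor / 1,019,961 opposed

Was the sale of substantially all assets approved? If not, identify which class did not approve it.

Class I: 3/5 of 1907598 = 1144558.80, rounded up to 1144559; 1,144,559 required, 1,144,642 in favor — approved.
Class II: 3/5 of 2913674 = 1748204.40, rounded up to 1748205; 1,748,205 required, 1,747,716 in favor — not approved.

Not approved — the Class II shares did not give the required vote.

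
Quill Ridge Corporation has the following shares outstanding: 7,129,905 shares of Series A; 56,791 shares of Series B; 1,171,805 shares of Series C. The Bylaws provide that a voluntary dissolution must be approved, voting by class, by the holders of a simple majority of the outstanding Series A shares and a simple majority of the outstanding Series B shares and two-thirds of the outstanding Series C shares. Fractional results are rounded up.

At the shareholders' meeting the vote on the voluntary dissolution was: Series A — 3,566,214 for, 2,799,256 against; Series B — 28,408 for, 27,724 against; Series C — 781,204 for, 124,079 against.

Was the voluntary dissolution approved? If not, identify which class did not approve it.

Approved — every class gave the required vote.

Series A: a majority of 7129905 is 3564953; 3,564,953 required, 3,566,214 in favor — approved.
Series B: a majority of 56791 is 28396; 28,396 required, 28,408 in favor — approved.
Series C: 2/3 of 1171805 = 781203.33, rounded up to 781204; 781,204 required, 781,204 in favor — approved.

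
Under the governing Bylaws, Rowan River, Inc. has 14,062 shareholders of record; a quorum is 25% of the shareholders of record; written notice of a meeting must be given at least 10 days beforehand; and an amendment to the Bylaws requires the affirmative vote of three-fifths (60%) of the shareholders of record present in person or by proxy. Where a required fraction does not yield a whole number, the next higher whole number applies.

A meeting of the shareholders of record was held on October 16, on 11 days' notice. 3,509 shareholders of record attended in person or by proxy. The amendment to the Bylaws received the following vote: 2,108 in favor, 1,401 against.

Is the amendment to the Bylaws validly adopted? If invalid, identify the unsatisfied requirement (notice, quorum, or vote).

Invalid — quorum requirement not satisfied.

Notice: 11 days given; 10 required. Satisfied.
Quorum: 25% of 14,062 = 3,515.50, rounded up to 3,516; 3,509 present. Not satisfied.
Vote: requires three-fifths of those present (3,509); 3/5 of 3509 = 2105.40, rounded up to 2106, so 2,106 needed; 2,108 in favor. Satisfied.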